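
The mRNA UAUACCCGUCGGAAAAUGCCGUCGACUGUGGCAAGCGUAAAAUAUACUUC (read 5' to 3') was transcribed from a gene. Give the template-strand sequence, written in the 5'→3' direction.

5'-GAAGTATATTTTACGCTTGCCACAGTCGACGGCATTTTCCGACGGGTATA-3'

Replace U with T to get the coding DNA strand: TATACCCGTCGGAAAATGCCGTCGACTGTGGCAAGCGTAAAATATACTTC. The template strand is its reverse complement (complement ATATGGGCAGCCTTTTACGGCAGCTGACACCGTTCGCATTTTATATGAAG, then reverse).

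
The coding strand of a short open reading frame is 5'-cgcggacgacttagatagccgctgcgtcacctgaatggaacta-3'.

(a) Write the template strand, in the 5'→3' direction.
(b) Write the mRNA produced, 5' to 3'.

(a) The template strand is the reverse complement of the coding strand: complement GCGCCTGCTGAATCTATCGGCGACGCAGTGGACTTACCTTGAT, then reverse.
(b) mRNA matches the coding strand with T→U.

(a) 5′-TAGTTCCATTCAGGTGACGCAGCGGCTATCTAAGTCGTCCGCG-3′
(b) 5'-CGCGGACGACUUAGAUAGCCGCUGCGUCACCUGAAUGGAACUA-3'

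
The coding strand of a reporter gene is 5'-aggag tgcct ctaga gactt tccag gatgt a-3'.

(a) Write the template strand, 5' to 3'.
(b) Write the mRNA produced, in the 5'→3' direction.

(a) 5'-TACATCCTGGAAAGTCTCTAGAGGCACTCCT-3'
(b) 5′-AGGAGUGCCUCUAGAGACUUUCCAGGAUGUA-3′

(a) The template strand is the reverse complement of the coding strand: complement TCCTCACGGAGATCTCTGAAAGGTCCTACAT, then reverse.
(b) mRNA matches the coding strand with T→U.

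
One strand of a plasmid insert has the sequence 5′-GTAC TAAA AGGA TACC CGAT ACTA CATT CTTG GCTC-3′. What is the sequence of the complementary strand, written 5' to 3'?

5'-GAGCCAAGAATGTAGTATCGGGTATCCTTTTAGTAC-3'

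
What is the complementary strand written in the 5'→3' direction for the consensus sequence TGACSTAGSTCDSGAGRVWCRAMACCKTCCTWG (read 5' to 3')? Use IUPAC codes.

Standard pairs A↔T, G↔C; ambiguity codes pair R↔Y, M↔K, W↔W, S↔S, D↔H, V↔B. Complement (ACTGSATCSAGHSCTCYBWGYTKTGGMAGGAWC), then reverse for 5'→3'.

5'-CWAGGAMGGTKTYGWBYCTCSHGASCTASGTCA-3'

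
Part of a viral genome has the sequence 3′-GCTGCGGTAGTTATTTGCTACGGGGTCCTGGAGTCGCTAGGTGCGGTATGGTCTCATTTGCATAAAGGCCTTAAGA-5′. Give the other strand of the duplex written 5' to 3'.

5'-CGACGCCATCAATAAACGATGCCCCAGGACCTCAGCGATCCACGCCATACCAGAGTAAACGTATTTCCGGAATTCT-3'

The strand is given 3'→5', so its complement runs 5'→3' in the same left-to-right order: pair each base A↔T, G↔C.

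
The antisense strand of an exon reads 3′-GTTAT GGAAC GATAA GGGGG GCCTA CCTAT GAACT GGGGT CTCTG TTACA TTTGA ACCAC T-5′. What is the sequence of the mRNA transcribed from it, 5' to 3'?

Reading the template 3'→5' as shown, RNA polymerase pairs each base (A→U, T→A, G↔C) to build mRNA 5'→3' directly.

5'-CAAUACCUUGCUAUUCCCCCCGGAUGGAUACUUGACCCCAGAGACAAUGUAAACUUGGUGA-3'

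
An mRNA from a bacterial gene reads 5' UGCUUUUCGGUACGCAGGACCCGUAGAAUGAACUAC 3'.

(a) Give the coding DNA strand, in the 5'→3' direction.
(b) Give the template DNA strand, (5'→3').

(a) 5'-TGCTTTTCGGTACGCAGGACCCGTAGAATGAACTAC-3'
(b) 5'-GTAGTTCATTCTACGGGTCCTGCGTACCGAAAAGCA-3'

(a) The coding strand matches the mRNA with U→T.
(b) The template strand is the reverse complement of the coding strand.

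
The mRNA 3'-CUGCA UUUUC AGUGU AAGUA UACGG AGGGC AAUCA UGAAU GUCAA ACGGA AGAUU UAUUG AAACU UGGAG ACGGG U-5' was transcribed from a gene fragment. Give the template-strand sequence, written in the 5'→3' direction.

5'-GACGTAAAAGTCACATTCATATGCCTCCCGTTAGTACTTACAGTTTGCCTTCTAAATAACTTTGAACCTCTGCCCA-3'

Written 5'→3' the mRNA is UGGGCAGAGGUUCAAAGUUAUUUAGAAGGCAAACUGUAAGUACUAACGGGAGGCAUAUGAAUGUGACUUUUACGUC, so the coding DNA strand is TGGGCAGAGGTTCAAAGTTATTTAGAAGGCAAACTGTAAGTACTAACGGGAGGCATATGAATGTGACTTTTACGTC. The template is its reverse complement.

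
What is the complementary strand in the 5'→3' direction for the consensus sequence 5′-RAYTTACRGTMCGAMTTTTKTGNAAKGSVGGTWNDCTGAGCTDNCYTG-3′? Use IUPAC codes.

5'-CARGNHAGCTCAGHNWACCBSCMTTNCAMAAAAKTCGKACYGTAARTY-3'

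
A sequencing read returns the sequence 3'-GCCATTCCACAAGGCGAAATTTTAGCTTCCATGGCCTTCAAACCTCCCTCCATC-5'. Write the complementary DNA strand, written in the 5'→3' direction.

The strand is given 3'→5', so its complement runs 5'→3' in the same left-to-right order: pair each base A↔T, G↔C.

5'-CGGTAAGGTGTTCCGCTTTAAAATCGAAGGTACCGGAAGTTTGGAGGGAGGTAG-3'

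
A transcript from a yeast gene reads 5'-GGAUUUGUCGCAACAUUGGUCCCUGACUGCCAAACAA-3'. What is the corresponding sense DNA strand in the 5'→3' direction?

The coding DNA strand has the same 5'→3' sequence as the mRNA with U replaced by T.

5'-GGATTTGTCGCAACATTGGTCCCTGACTGCCAAACAA-3'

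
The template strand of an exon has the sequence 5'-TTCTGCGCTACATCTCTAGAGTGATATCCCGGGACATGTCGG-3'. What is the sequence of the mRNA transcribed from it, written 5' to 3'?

RNA polymerase reads the template 3'→5' and synthesizes mRNA 5'→3' by base-pairing (A→U, T→A, G↔C). The complement of the template is AAGACGCGATGTAGAGATCTCACTATAGGGCCCTGTACAGCC; antiparallel, so 5'→3' the coding strand is CCGACATGTCCCGGGATATCACTCTAGAGATGTAGCGCAGAA. Replace T with U for the mRNA.

5'-CCGACAUGUCCCGGGAUAUCACUCUAGAGAUGUAGCGCAGAA-3'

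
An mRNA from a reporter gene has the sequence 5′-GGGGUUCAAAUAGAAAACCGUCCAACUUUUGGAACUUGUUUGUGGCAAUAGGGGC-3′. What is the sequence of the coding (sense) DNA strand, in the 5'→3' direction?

The coding DNA strand has the same 5'→3' sequence as the mRNA with U replaced by T.

5'-GGGGTTCAAATAGAAAACCGTCCAACTTTTGGAACTTGTTTGTGGCAATAGGGGC-3'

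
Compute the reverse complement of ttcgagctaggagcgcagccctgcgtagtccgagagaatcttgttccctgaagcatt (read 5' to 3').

Reading the sequence 3'→5' and pairing each base (A↔T, G↔C) gives the reverse complement directly.

5'-AATGCTTCAGGGAACAAGATTCTCTCGGACTACGCAGGGCTGCGCTCCTAGCTCGAA-3'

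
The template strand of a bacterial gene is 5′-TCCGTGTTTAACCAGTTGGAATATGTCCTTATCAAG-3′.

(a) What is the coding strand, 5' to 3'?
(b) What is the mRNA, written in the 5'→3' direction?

(a) The coding strand is the reverse complement of the template: complement AGGCACAAATTGGTCAACCTTATACAGGAATAGTTC, then reverse.
(b) mRNA has the coding-strand sequence with T→U.

(a) 5'-CTTGATAAGGACATATTCCAACTGGTTAAACACGGA-3'
(b) 5′-CUUGAUAAGGACAUAUUCCAACUGGUUAAACACGGA-3′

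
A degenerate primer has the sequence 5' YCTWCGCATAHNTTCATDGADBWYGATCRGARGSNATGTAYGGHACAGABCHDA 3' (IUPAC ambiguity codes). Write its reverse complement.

Standard pairs A↔T, G↔C; ambiguity codes pair R↔Y, W↔W, S↔S, B↔V, D↔H, N↔N. Complement (RGAWGCGTATDNAAGTAHCTHVWRCTAGYCTYCSNTACATRCCDTGTCTVGDHT), then reverse for 5'→3'.

5'-THDGVTCTGTDCCRTACATNSCYTCYGATCRWVHTCHATGAANDTATGCGWAGR-3'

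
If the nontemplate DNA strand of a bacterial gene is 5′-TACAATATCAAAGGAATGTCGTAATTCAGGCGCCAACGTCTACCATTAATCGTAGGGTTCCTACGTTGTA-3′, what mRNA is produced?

mRNA has the coding-strand sequence with U in place of T.

5'-UACAAUAUCAAAGGAAUGUCGUAAUUCAGGCGCCAACGUCUACCAUUAAUCGUAGGGUUCCUACGUUGUA-3'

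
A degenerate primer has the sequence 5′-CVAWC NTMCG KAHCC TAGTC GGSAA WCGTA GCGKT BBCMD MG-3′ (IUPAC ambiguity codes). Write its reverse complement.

Standard pairs A↔T, G↔C; ambiguity codes pair M↔K, W↔W, S↔S, B↔V, D↔H, N↔N. Complement (GBTWGNAKGCMTDGGATCAGCCSTTWGCATCGCMAVVGKHKC), then reverse for 5'→3'.

5'-CKHKGVVAMCGCTACGWTTSCCGACTAGGDTMCGKANGWTBG-3'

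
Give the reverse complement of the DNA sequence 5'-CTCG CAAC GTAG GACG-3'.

Reading the sequence 3'→5' and pairing each base (A↔T, G↔C) gives the reverse complement directly.

5′-CGTCCTACGTTGCGAG-3′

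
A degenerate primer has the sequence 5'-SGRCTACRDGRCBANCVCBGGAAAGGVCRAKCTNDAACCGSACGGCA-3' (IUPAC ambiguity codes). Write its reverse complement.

5'-TGCCGTSCGGTTHNAGMTYGBCCTTTCCVGBGNTVGYCHYGTAGYCS-3'

Standard pairs A↔T, G↔C; ambiguity codes pair R↔Y, K↔M, S↔S, B↔V, D↔H, N↔N. Complement (SCYGATGYHCYGVTNGBGVCCTTTCCBGYTMGANHTTGGCSTGCCGT), then reverse for 5'→3'.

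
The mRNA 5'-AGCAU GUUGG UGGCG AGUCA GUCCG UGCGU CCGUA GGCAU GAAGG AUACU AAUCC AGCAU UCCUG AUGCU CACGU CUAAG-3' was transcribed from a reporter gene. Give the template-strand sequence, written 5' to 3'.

5'-CTTAGACGTGAGCATCAGGAATGCTGGATTAGTATCCTTCATGCCTACGGACGCACGGACTGACTCGCCACCAACATGCT-3'

Replace U with T to get the coding DNA strand: AGCATGTTGGTGGCGAGTCAGTCCGTGCGTCCGTAGGCATGAAGGATACTAATCCAGCATTCCTGATGCTCACGTCTAAG. The template strand is its reverse complement (complement TCGTACAACCACCGCTCAGTCAGGCACGCAGGCATCCGTACTTCCTATGATTAGGTCGTAAGGACTACGAGTGCAGATTC, then reverse).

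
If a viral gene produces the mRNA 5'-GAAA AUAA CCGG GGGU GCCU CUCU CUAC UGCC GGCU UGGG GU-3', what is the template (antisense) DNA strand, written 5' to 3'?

5'-ACCCCAAGCCGGCAGTAGAGAGAGGCACCCCCGGTTATTTTC-3'

Replace U with T to get the coding DNA strand: GAAAATAACCGGGGGTGCCTCTCTCTACTGCCGGCTTGGGGT. The template strand is its reverse complement (complement CTTTTATTGGCCCCCACGGAGAGAGATGACGGCCGAACCCCA, then reverse).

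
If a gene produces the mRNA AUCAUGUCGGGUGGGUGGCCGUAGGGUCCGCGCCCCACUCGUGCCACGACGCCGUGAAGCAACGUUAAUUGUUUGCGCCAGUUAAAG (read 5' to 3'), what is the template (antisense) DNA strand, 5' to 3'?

5′-CTTTAACTGGCGCAAACAATTAACGTTGCTTCACGGCGTCGTGGCACGAGTGGGGCGCGGACCCTACGGCCACCCACCCGACATGAT-3′

Replace U with T to get the coding DNA strand: ATCATGTCGGGTGGGTGGCCGTAGGGTCCGCGCCCCACTCGTGCCACGACGCCGTGAAGCAACGTTAATTGTTTGCGCCAGTTAAAG. The template strand is its reverse complement (complement TAGTACAGCCCACCCACCGGCATCCCAGGCGCGGGGTGAGCACGGTGCTGCGGCACTTCGTTGCAATTAACAAACGCGGTCAATTTC, then reverse).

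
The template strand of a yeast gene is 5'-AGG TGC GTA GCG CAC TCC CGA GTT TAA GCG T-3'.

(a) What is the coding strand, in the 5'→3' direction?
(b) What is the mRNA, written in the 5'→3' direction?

(a) The coding strand is the reverse complement of the template: complement TCCACGCATCGCGTGAGGGCTCAAATTCGCA, then reverse.
(b) mRNA has the coding-strand sequence with T→U.

(a) 5′-ACGCTTAAACTCGGGAGTGCGCTACGCACCT-3′
(b) 5'-ACGCUUAAACUCGGGAGUGCGCUACGCACCU-3'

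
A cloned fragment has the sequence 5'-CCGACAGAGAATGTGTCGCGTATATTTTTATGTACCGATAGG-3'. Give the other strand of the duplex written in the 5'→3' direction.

Pairing A↔T and G↔C gives GGCTGTCTCTTACACAGCGCATATAAAAATACATGGCTATCC, running 3'→5'. Reverse for the 5'→3' convention.

5′-CCTATCGGTACATAAAAATATACGCGACACATTCTCTGTCGG-3′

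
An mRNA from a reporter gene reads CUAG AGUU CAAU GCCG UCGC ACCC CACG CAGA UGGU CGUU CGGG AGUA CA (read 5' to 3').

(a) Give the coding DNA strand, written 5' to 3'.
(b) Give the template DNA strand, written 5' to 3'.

(a) 5'-CTAGAGTTCAATGCCGTCGCACCCCACGCAGATGGTCGTTCGGGAGTACA-3'
(b) 5'-TGTACTCCCGAACGACCATCTGCGTGGGGTGCGACGGCATTGAACTCTAG-3'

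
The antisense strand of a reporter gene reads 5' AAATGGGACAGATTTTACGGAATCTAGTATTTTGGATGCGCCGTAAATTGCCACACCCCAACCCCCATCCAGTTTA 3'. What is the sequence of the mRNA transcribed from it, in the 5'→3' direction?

The mRNA has the sequence of the coding strand (reverse complement of the template) with T→U. Reverse complement of AAATGGGACAGATTTTACGGAATCTAGTATTTTGGATGCGCCGTAAATTGCCACACCCCAACCCCCATCCAGTTTA is TAAACTGGATGGGGGTTGGGGTGTGGCAATTTACGGCGCATCCAAAATACTAGATTCCGTAAAATCTGTCCCATTT; then T→U.

5'-UAAACUGGAUGGGGGUUGGGGUGUGGCAAUUUACGGCGCAUCCAAAAUACUAGAUUCCGUAAAAUCUGUCCCAUUU-3'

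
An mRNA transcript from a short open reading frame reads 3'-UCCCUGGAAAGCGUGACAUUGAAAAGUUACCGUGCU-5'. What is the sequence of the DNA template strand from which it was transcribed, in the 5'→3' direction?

5'-AGGGACCTTTCGCACTGTAACTTTTCAATGGCACGA-3'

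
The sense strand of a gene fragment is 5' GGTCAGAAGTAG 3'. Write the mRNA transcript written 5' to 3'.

5'-GGUCAGAAGUAG-3'

The mRNA is synthesized from the template strand, so it matches the coding strand with T replaced by U.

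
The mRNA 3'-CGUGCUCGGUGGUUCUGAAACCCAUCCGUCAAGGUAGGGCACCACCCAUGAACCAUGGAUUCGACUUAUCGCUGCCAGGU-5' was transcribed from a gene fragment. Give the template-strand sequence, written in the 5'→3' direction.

Written 5'→3' the mRNA is UGGACCGUCGCUAUUCAGCUUAGGUACCAAGUACCCACCACGGGAUGGAACUGCCUACCCAAAGUCUUGGUGGCUCGUGC, so the coding DNA strand is TGGACCGTCGCTATTCAGCTTAGGTACCAAGTACCCACCACGGGATGGAACTGCCTACCCAAAGTCTTGGTGGCTCGTGC. The template is its reverse complement.

5′-GCACGAGCCACCAAGACTTTGGGTAGGCAGTTCCATCCCGTGGTGGGTACTTGGTACCTAAGCTGAATAGCGACGGTCCA-3′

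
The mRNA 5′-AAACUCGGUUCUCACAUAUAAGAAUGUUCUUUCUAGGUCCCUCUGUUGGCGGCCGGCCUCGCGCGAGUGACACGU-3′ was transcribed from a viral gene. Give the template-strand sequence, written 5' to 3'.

Replace U with T to get the coding DNA strand: AAACTCGGTTCTCACATATAAGAATGTTCTTTCTAGGTCCCTCTGTTGGCGGCCGGCCTCGCGCGAGTGACACGT. The template strand is its reverse complement (complement TTTGAGCCAAGAGTGTATATTCTTACAAGAAAGATCCAGGGAGACAACCGCCGGCCGGAGCGCGCTCACTGTGCA, then reverse).

5'-ACGTGTCACTCGCGCGAGGCCGGCCGCCAACAGAGGGACCTAGAAAGAACATTCTTATATGTGAGAACCGAGTTT-3'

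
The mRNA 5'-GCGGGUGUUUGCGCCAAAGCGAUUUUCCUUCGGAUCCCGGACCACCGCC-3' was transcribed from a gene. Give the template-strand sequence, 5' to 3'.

5'-GGCGGTGGTCCGGGATCCGAAGGAAAATCGCTTTGGCGCAAACACCCGC-3'

Replace U with T to get the coding DNA strand: GCGGGTGTTTGCGCCAAAGCGATTTTCCTTCGGATCCCGGACCACCGCC. The template strand is its reverse complement (complement CGCCCACAAACGCGGTTTCGCTAAAAGGAAGCCTAGGGCCTGGTGGCGG, then reverse).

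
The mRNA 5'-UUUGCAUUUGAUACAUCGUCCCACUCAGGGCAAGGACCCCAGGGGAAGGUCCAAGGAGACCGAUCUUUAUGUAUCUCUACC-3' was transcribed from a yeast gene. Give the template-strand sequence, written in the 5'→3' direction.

Replace U with T to get the coding DNA strand: TTTGCATTTGATACATCGTCCCACTCAGGGCAAGGACCCCAGGGGAAGGTCCAAGGAGACCGATCTTTATGTATCTCTACC. The template strand is its reverse complement (complement AAACGTAAACTATGTAGCAGGGTGAGTCCCGTTCCTGGGGTCCCCTTCCAGGTTCCTCTGGCTAGAAATACATAGAGATGG, then reverse).

5'-GGTAGAGATACATAAAGATCGGTCTCCTTGGACCTTCCCCTGGGGTCCTTGCCCTGAGTGGGACGATGTATCAAATGCAAA-3'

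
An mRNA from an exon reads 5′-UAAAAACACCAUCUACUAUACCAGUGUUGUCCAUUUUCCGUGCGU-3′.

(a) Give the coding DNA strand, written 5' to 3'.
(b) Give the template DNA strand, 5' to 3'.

(a) The coding strand matches the mRNA with U→T.
(b) The template strand is the reverse complement of the coding strand.

(a) 5'-TAAAAACACCATCTACTATACCAGTGTTGTCCATTTTCCGTGCGT-3'
(b) 5'-ACGCACGGAAAATGGACAACACTGGTATAGTAGATGGTGTTTTTA-3'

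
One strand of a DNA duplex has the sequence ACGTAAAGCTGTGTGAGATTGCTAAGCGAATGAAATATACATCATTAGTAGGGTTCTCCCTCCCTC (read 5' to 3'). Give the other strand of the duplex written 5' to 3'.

5'-GAGGGAGGGAGAACCCTACTAATGATGTATATTTCATTCGCTTAGCAATCTCACACAGCTTTACGT-3'

Pairing A↔T and G↔C gives TGCATTTCGACACACTCTAACGATTCGCTTACTTTATATGTAGTAATCATCCCAAGAGGGAGGGAG, running 3'→5'. Reverse for the 5'→3' convention.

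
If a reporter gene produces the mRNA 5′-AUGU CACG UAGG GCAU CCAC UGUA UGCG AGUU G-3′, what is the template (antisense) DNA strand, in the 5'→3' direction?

5'-CAACTCGCATACAGTGGATGCCCTACGTGACAT-3'

Replace U with T to get the coding DNA strand: ATGTCACGTAGGGCATCCACTGTATGCGAGTTG. The template strand is its reverse complement (complement TACAGTGCATCCCGTAGGTGACATACGCTCAAC, then reverse).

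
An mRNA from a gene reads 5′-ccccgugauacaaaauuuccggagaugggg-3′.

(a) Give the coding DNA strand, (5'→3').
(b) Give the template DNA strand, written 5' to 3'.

(a) 5'-CCCCGTGATACAAAATTTCCGGAGATGGGG-3'
(b) 5'-CCCCATCTCCGGAAATTTTGTATCACGGGG-3'

(a) The coding strand matches the mRNA with U→T.
(b) The template strand is the reverse complement of the coding strand.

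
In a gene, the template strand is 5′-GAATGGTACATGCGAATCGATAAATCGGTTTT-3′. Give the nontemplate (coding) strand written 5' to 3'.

5′-AAAACCGATTTATCGATTCGCATGTACCATTC-3′

The coding strand is complementary and antiparallel to the template: take the complement (A↔T, G↔C) and reverse.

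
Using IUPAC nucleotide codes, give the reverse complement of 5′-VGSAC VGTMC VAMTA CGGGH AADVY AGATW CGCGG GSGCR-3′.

Standard pairs A↔T, G↔C; ambiguity codes pair R↔Y, M↔K, W↔W, S↔S, D↔H, V↔B. Complement (BCSTGBCAKGBTKATGCCCDTTHBRTCTAWGCGCCCSCGY), then reverse for 5'→3'.

5'-YGCSCCCGCGWATCTRBHTTDCCCGTAKTBGKACBGTSCB-3'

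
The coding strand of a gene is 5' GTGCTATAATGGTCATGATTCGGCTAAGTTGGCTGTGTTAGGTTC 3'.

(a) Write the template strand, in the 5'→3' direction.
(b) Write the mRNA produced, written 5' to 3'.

(a) 5′-GAACCTAACACAGCCAACTTAGCCGAATCATGACCATTATAGCAC-3′
(b) 5'-GUGCUAUAAUGGUCAUGAUUCGGCUAAGUUGGCUGUGUUAGGUUC-3'

(a) The template strand is the reverse complement of the coding strand: complement CACGATATTACCAGTACTAAGCCGATTCAACCGACACAATCCAAG, then reverse.
(b) mRNA matches the coding strand with T→U.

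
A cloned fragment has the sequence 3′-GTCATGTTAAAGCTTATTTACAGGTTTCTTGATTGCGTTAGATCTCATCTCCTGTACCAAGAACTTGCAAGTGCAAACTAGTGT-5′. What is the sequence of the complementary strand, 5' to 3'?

5'-CAGTACAATTTCGAATAAATGTCCAAAGAACTAACGCAATCTAGAGTAGAGGACATGGTTCTTGAACGTTCACGTTTGATCACA-3'

The strand is given 3'→5', so its complement runs 5'→3' in the same left-to-right order: pair each base A↔T, G↔C.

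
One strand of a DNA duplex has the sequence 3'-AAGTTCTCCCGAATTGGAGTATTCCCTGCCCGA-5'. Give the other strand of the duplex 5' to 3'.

5′-TTCAAGAGGGCTTAACCTCATAAGGGACGGGCT-3′

The strand is given 3'→5', so its complement runs 5'→3' in the same left-to-right order: pair each base A↔T, G↔C.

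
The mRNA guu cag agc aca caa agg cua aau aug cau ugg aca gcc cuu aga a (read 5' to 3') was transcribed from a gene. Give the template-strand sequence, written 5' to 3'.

5'-TTCTAAGGGCTGTCCAATGCATATTTAGCCTTTGTGTGCTCTGAAC-3'

Replace U with T to get the coding DNA strand: GTTCAGAGCACACAAAGGCTAAATATGCATTGGACAGCCCTTAGAA. The template strand is its reverse complement (complement CAAGTCTCGTGTGTTTCCGATTTATACGTAACCTGTCGGGAATCTT, then reverse).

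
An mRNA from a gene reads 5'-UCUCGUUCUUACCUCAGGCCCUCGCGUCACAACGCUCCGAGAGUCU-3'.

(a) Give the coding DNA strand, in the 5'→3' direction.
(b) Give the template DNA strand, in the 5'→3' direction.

(a) The coding strand matches the mRNA with U→T.
(b) The template strand is the reverse complement of the coding strand.

(a) 5'-TCTCGTTCTTACCTCAGGCCCTCGCGTCACAACGCTCCGAGAGTCT-3'
(b) 5'-AGACTCTCGGAGCGTTGTGACGCGAGGGCCTGAGGTAAGAACGAGA-3'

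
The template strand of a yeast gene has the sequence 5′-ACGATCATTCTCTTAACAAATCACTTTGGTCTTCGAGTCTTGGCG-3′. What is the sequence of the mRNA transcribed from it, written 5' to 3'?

RNA polymerase reads the template 3'→5' and synthesizes mRNA 5'→3' by base-pairing (A→U, T→A, G↔C). The complement of the template is TGCTAGTAAGAGAATTGTTTAGTGAAACCAGAAGCTCAGAACCGC; antiparallel, so 5'→3' the coding strand is CGCCAAGACTCGAAGACCAAAGTGATTTGTTAAGAGAATGATCGT. Replace T with U for the mRNA.

5'-CGCCAAGACUCGAAGACCAAAGUGAUUUGUUAAGAGAAUGAUCGU-3'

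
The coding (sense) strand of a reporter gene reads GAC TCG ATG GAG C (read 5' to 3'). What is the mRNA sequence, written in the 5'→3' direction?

5'-GACUCGAUGGAGC-3'

mRNA has the coding-strand sequence with U in place of T.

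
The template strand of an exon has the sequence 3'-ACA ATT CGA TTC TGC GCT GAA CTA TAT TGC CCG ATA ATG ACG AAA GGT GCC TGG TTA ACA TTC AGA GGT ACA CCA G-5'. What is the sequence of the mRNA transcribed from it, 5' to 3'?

Reading the template 3'→5' as shown, RNA polymerase pairs each base (A→U, T→A, G↔C) to build mRNA 5'→3' directly.

5'-UGUUAAGCUAAGACGCGACUUGAUAUAACGGGCUAUUACUGCUUUCCACGGACCAAUUGUAAGUCUCCAUGUGGUC-3'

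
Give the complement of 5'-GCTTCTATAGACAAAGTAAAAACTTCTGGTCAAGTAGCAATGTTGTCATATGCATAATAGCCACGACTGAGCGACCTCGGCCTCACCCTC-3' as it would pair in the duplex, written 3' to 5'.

3'-CGAAGATATCTGTTTCATTTTTGAAGACCAGTTCATCGTTACAACAGTATACGTATTATCGGTGCTGACTCGCTGGAGCCGGAGTGGGAG-5'

Base-pairing A↔T, G↔C gives the complement. The complementary strand is antiparallel, so paired with a 5'→3' strand it runs 3'→5'.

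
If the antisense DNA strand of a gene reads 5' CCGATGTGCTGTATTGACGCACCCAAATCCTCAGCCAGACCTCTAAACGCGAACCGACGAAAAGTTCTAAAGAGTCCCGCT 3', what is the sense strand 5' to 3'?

5'-AGCGGGACTCTTTAGAACTTTTCGTCGGTTCGCGTTTAGAGGTCTGGCTGAGGATTTGGGTGCGTCAATACAGCACATCGG-3'

The coding strand is complementary and antiparallel to the template: take the complement (A↔T, G↔C) and reverse.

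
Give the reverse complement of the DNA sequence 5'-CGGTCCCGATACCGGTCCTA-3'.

5'-TAGGACCGGTATCGGGACCG-3'

Reading the sequence 3'→5' and pairing each base (A↔T, G↔C) gives the reverse complement directly.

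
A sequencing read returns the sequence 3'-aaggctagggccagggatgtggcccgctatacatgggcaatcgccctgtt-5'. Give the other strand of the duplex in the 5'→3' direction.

5'-TTCCGATCCCGGTCCCTACACCGGGCGATATGTACCCGTTAGCGGGACAA-3'

The strand is given 3'→5', so its complement runs 5'→3' in the same left-to-right order: pair each base A↔T, G↔C.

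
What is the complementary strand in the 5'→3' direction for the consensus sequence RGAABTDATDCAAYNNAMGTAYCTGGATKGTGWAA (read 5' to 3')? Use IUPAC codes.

Standard pairs A↔T, G↔C; ambiguity codes pair R↔Y, M↔K, W↔W, B↔V, D↔H, N↔N. Complement (YCTTVAHTAHGTTRNNTKCATRGACCTAMCACWTT), then reverse for 5'→3'.

5'-TTWCACMATCCAGRTACKTNNRTTGHATHAVTTCY-3'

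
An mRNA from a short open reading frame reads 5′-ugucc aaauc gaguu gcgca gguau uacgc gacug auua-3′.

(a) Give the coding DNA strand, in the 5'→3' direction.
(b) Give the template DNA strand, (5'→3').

(a) The coding strand matches the mRNA with U→T.
(b) The template strand is the reverse complement of the coding strand.

(a) 5'-TGTCCAAATCGAGTTGCGCAGGTATTACGCGACTGATTA-3'
(b) 5'-TAATCAGTCGCGTAATACCTGCGCAACTCGATTTGGACA-3'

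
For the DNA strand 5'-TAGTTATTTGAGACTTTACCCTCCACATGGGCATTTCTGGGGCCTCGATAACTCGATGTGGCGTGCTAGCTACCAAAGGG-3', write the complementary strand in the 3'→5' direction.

3'-ATCAATAAACTCTGAAATGGGAGGTGTACCCGTAAAGACCCCGGAGCTATTGAGCTACACCGCACGATCGATGGTTTCCC-5'

Base-pairing A↔T, G↔C gives the complement. The complementary strand is antiparallel, so paired with a 5'→3' strand it runs 3'→5'.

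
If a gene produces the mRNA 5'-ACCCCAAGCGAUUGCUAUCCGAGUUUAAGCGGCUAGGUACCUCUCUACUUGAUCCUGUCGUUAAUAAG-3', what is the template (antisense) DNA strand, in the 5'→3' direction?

5'-CTTATTAACGACAGGATCAAGTAGAGAGGTACCTAGCCGCTTAAACTCGGATAGCAATCGCTTGGGGT-3'

Replace U with T to get the coding DNA strand: ACCCCAAGCGATTGCTATCCGAGTTTAAGCGGCTAGGTACCTCTCTACTTGATCCTGTCGTTAATAAG. The template strand is its reverse complement (complement TGGGGTTCGCTAACGATAGGCTCAAATTCGCCGATCCATGGAGAGATGAACTAGGACAGCAATTATTC, then reverse).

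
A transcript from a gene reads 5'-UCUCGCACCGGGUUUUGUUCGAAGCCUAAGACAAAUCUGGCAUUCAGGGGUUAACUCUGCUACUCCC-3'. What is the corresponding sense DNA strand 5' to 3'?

5'-TCTCGCACCGGGTTTTGTTCGAAGCCTAAGACAAATCTGGCATTCAGGGGTTAACTCTGCTACTCCC-3'

The coding DNA strand has the same 5'→3' sequence as the mRNA with U replaced by T.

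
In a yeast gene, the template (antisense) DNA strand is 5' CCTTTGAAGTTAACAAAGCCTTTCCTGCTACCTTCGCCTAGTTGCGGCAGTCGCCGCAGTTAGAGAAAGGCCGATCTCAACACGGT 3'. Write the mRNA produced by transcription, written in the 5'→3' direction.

The mRNA has the sequence of the coding strand (reverse complement of the template) with T→U. Reverse complement of CCTTTGAAGTTAACAAAGCCTTTCCTGCTACCTTCGCCTAGTTGCGGCAGTCGCCGCAGTTAGAGAAAGGCCGATCTCAACACGGT is ACCGTGTTGAGATCGGCCTTTCTCTAACTGCGGCGACTGCCGCAACTAGGCGAAGGTAGCAGGAAAGGCTTTGTTAACTTCAAAGG; then T→U.

5′-ACCGUGUUGAGAUCGGCCUUUCUCUAACUGCGGCGACUGCCGCAACUAGGCGAAGGUAGCAGGAAAGGCUUUGUUAACUUCAAAGG-3′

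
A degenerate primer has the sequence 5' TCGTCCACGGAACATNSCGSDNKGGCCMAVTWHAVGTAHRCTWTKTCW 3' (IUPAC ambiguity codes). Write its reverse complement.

Standard pairs A↔T, G↔C; ambiguity codes pair R↔Y, M↔K, W↔W, S↔S, D↔H, V↔B, N↔N. Complement (AGCAGGTGCCTTGTANSGCSHNMCCGGKTBAWDTBCATDYGAWAMAGW), then reverse for 5'→3'.

5'-WGAMAWAGYDTACBTDWABTKGGCCMNHSCGSNATGTTCCGTGGACGA-3'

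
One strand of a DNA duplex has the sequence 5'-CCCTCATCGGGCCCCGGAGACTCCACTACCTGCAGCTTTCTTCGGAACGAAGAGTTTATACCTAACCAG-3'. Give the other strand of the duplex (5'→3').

Pairing A↔T and G↔C gives GGGAGTAGCCCGGGGCCTCTGAGGTGATGGACGTCGAAAGAAGCCTTGCTTCTCAAATATGGATTGGTC, running 3'→5'. Reverse for the 5'→3' convention.

5'-CTGGTTAGGTATAAACTCTTCGTTCCGAAGAAAGCTGCAGGTAGTGGAGTCTCCGGGGCCCGATGAGGG-3'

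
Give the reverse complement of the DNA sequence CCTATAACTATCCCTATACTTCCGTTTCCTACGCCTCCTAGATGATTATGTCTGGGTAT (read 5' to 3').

5'-ATACCCAGACATAATCATCTAGGAGGCGTAGGAAACGGAAGTATAGGGATAGTTATAGG-3'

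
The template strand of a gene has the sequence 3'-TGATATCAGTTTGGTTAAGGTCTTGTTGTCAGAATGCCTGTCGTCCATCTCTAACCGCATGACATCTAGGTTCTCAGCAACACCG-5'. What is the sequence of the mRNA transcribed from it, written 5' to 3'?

Reading the template 3'→5' as shown, RNA polymerase pairs each base (A→U, T→A, G↔C) to build mRNA 5'→3' directly.

5′-ACUAUAGUCAAACCAAUUCCAGAACAACAGUCUUACGGACAGCAGGUAGAGAUUGGCGUACUGUAGAUCCAAGAGUCGUUGUGGC-3′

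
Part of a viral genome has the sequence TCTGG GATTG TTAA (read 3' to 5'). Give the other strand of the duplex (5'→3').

The strand is given 3'→5', so its complement runs 5'→3' in the same left-to-right order: pair each base A↔T, G↔C.

5'-AGACCCTAACAATT-3'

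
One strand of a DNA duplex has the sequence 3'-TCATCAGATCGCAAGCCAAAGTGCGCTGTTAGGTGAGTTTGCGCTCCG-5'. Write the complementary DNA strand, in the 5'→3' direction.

5'-AGTAGTCTAGCGTTCGGTTTCACGCGACAATCCACTCAAACGCGAGGC-3'

The strand is given 3'→5', so its complement runs 5'→3' in the same left-to-right order: pair each base A↔T, G↔C.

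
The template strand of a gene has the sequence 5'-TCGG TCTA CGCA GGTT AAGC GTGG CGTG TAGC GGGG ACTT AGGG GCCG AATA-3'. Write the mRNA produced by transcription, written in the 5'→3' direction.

5′-UAUUCGGCCCCUAAGUCCCCGCUACACGCCACGCUUAACCUGCGUAGACCGA-3′

RNA polymerase reads the template 3'→5' and synthesizes mRNA 5'→3' by base-pairing (A→U, T→A, G↔C). The complement of the template is AGCCAGATGCGTCCAATTCGCACCGCACATCGCCCCTGAATCCCCGGCTTAT; antiparallel, so 5'→3' the coding strand is TATTCGGCCCCTAAGTCCCCGCTACACGCCACGCTTAACCTGCGTAGACCGA. Replace T with U for the mRNA.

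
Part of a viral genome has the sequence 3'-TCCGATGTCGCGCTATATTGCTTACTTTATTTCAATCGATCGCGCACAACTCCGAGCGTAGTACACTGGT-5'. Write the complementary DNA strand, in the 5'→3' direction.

5'-AGGCTACAGCGCGATATAACGAATGAAATAAAGTTAGCTAGCGCGTGTTGAGGCTCGCATCATGTGACCA-3'

The strand is given 3'→5', so its complement runs 5'→3' in the same left-to-right order: pair each base A↔T, G↔C.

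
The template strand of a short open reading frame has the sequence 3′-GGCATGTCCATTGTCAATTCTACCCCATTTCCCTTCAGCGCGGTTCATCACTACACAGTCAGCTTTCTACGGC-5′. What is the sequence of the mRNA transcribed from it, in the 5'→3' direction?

Reading the template 3'→5' as shown, RNA polymerase pairs each base (A→U, T→A, G↔C) to build mRNA 5'→3' directly.

5′-CCGUACAGGUAACAGUUAAGAUGGGGUAAAGGGAAGUCGCGCCAAGUAGUGAUGUGUCAGUCGAAAGAUGCCG-3′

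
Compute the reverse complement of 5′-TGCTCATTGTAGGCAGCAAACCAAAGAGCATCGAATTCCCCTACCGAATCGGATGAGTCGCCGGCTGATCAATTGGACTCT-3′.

Reading the sequence 3'→5' and pairing each base (A↔T, G↔C) gives the reverse complement directly.

5'-AGAGTCCAATTGATCAGCCGGCGACTCATCCGATTCGGTAGGGGAATTCGATGCTCTTTGGTTTGCTGCCTACAATGAGCA-3'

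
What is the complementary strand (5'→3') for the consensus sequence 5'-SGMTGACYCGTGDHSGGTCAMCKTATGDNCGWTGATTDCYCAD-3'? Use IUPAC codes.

5'-HTGRGHAATCAWCGNHCATAMGKTGACCSDHCACGRGTCAKCS-3'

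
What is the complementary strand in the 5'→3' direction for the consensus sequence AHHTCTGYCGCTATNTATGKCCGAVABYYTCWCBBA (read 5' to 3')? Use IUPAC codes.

5'-TVVGWGARRVTBTCGGMCATANATAGCGRCAGADDT-3'

Standard pairs A↔T, G↔C; ambiguity codes pair Y↔R, K↔M, W↔W, B↔V, H↔D, N↔N. Complement (TDDAGACRGCGATANATACMGGCTBTVRRAGWGVVT), then reverse for 5'→3'.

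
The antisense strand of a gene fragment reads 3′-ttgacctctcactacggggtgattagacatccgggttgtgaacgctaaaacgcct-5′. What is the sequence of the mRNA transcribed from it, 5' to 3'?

Reading the template 3'→5' as shown, RNA polymerase pairs each base (A→U, T→A, G↔C) to build mRNA 5'→3' directly.

5'-AACUGGAGAGUGAUGCCCCACUAAUCUGUAGGCCCAACACUUGCGAUUUUGCGGA-3'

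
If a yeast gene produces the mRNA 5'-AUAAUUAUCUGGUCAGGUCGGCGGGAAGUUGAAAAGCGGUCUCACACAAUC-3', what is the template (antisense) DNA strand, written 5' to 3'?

Replace U with T to get the coding DNA strand: ATAATTATCTGGTCAGGTCGGCGGGAAGTTGAAAAGCGGTCTCACACAATC. The template strand is its reverse complement (complement TATTAATAGACCAGTCCAGCCGCCCTTCAACTTTTCGCCAGAGTGTGTTAG, then reverse).

5'-GATTGTGTGAGACCGCTTTTCAACTTCCCGCCGACCTGACCAGATAATTAT-3'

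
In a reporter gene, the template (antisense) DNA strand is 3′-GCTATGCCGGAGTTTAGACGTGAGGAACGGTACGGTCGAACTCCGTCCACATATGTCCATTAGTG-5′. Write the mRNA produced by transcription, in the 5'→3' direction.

5′-CGAUACGGCCUCAAAUCUGCACUCCUUGCCAUGCCAGCUUGAGGCAGGUGUAUACAGGUAAUCAC-3′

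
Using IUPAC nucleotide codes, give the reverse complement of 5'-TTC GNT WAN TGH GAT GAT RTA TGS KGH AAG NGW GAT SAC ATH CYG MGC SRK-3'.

5'-MYSGCKCRGDATGTSATCWCNCTTDCMSCATAYATCATCDCANTWANCGAA-3'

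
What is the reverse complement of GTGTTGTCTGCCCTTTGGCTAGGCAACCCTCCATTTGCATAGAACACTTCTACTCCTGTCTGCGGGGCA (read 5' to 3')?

5'-TGCCCCGCAGACAGGAGTAGAAGTGTTCTATGCAAATGGAGGGTTGCCTAGCCAAAGGGCAGACAACAC-3'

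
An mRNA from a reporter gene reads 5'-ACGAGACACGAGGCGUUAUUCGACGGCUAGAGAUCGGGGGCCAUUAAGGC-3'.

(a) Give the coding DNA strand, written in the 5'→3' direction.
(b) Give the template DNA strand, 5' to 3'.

(a) The coding strand matches the mRNA with U→T.
(b) The template strand is the reverse complement of the coding strand.

(a) 5'-ACGAGACACGAGGCGTTATTCGACGGCTAGAGATCGGGGGCCATTAAGGC-3'
(b) 5'-GCCTTAATGGCCCCCGATCTCTAGCCGTCGAATAACGCCTCGTGTCTCGT-3'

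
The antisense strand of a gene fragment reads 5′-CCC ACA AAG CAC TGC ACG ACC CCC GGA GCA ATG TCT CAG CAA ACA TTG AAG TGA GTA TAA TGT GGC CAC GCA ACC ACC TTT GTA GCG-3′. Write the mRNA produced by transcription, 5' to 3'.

RNA polymerase reads the template 3'→5' and synthesizes mRNA 5'→3' by base-pairing (A→U, T→A, G↔C). The complement of the template is GGGTGTTTCGTGACGTGCTGGGGGCCTCGTTACAGAGTCGTTTGTAACTTCACTCATATTACACCGGTGCGTTGGTGGAAACATCGC; antiparallel, so 5'→3' the coding strand is CGCTACAAAGGTGGTTGCGTGGCCACATTATACTCACTTCAATGTTTGCTGAGACATTGCTCCGGGGGTCGTGCAGTGCTTTGTGGG. Replace T with U for the mRNA.

5′-CGCUACAAAGGUGGUUGCGUGGCCACAUUAUACUCACUUCAAUGUUUGCUGAGACAUUGCUCCGGGGGUCGUGCAGUGCUUUGUGGG-3′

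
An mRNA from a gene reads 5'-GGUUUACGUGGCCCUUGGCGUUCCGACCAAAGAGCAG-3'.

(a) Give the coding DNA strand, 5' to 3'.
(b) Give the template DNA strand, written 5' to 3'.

(a) The coding strand matches the mRNA with U→T.
(b) The template strand is the reverse complement of the coding strand.

(a) 5'-GGTTTACGTGGCCCTTGGCGTTCCGACCAAAGAGCAG-3'
(b) 5′-CTGCTCTTTGGTCGGAACGCCAAGGGCCACGTAAACC-3′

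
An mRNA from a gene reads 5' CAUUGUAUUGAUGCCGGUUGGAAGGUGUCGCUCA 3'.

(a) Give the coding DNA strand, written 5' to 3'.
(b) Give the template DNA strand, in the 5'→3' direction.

(a) 5'-CATTGTATTGATGCCGGTTGGAAGGTGTCGCTCA-3'
(b) 5'-TGAGCGACACCTTCCAACCGGCATCAATACAATG-3'

(a) The coding strand matches the mRNA with U→T.
(b) The template strand is the reverse complement of the coding strand.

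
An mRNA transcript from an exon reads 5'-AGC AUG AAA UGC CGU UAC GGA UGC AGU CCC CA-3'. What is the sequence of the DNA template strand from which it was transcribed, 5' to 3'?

5′-TGGGGACTGCATCCGTAACGGCATTTCATGCT-3′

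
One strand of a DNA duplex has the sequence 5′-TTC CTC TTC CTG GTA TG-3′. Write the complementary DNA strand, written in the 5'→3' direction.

5'-CATACCAGGAAGAGGAA-3'

The complement of TTCCTCTTCCTGGTATG is AAGGAGAAGGACCATAC (A↔T, G↔C). DNA strands are antiparallel, so the complementary strand runs 3'→5'; reversing gives the 5'→3' form.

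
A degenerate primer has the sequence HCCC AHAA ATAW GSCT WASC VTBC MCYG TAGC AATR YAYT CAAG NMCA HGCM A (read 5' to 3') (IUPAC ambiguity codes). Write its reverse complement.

Standard pairs A↔T, G↔C; ambiguity codes pair R↔Y, M↔K, W↔W, S↔S, B↔V, H↔D, N↔N. Complement (DGGGTDTTTATWCSGAWTSGBAVGKGRCATCGTTAYRTRAGTTCNKGTDCGKT), then reverse for 5'→3'.

5′-TKGCDTGKNCTTGARTRYATTGCTACRGKGVABGSTWAGSCWTATTTDTGGGD-3′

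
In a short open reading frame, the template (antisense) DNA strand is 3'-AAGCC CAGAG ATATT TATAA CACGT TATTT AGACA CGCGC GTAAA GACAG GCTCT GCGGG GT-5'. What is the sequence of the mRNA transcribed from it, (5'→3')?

5′-UUCGGGUCUCUAUAAAUAUUGUGCAAUAAAUCUGUGCGCGCAUUUCUGUCCGAGACGCCCCA-3′

Reading the template 3'→5' as shown, RNA polymerase pairs each base (A→U, T→A, G↔C) to build mRNA 5'→3' directly.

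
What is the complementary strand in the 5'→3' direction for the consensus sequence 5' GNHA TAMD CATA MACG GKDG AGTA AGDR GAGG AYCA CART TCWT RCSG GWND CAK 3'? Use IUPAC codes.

5'-MTGHNWCCSGYAWGAAYTGTGRTCCTCYHCTTACTCHMCCGTKTATGHKTATDNC-3'

Standard pairs A↔T, G↔C; ambiguity codes pair R↔Y, M↔K, W↔W, S↔S, D↔H, N↔N. Complement (CNDTATKHGTATKTGCCMHCTCATTCHYCTCCTRGTGTYAAGWAYGSCCWNHGTM), then reverse for 5'→3'.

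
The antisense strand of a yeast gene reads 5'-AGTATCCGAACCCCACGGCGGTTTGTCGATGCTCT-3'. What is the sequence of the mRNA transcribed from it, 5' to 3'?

RNA polymerase reads the template 3'→5' and synthesizes mRNA 5'→3' by base-pairing (A→U, T→A, G↔C). The complement of the template is TCATAGGCTTGGGGTGCCGCCAAACAGCTACGAGA; antiparallel, so 5'→3' the coding strand is AGAGCATCGACAAACCGCCGTGGGGTTCGGATACT. Replace T with U for the mRNA.

5'-AGAGCAUCGACAAACCGCCGUGGGGUUCGGAUACU-3'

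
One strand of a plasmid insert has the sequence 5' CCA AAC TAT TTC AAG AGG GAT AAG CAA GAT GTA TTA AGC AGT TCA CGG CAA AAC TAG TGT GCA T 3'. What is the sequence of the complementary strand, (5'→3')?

Pairing A↔T and G↔C gives GGTTTGATAAAGTTCTCCCTATTCGTTCTACATAATTCGTCAAGTGCCGTTTTGATCACACGTA, running 3'→5'. Reverse for the 5'→3' convention.

5'-ATGCACACTAGTTTTGCCGTGAACTGCTTAATACATCTTGCTTATCCCTCTTGAAATAGTTTGG-3'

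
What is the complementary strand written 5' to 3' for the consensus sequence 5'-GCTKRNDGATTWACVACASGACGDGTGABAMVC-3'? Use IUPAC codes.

Standard pairs A↔T, G↔C; ambiguity codes pair R↔Y, M↔K, W↔W, S↔S, B↔V, D↔H, N↔N. Complement (CGAMYNHCTAAWTGBTGTSCTGCHCACTVTKBG), then reverse for 5'→3'.

5'-GBKTVTCACHCGTCSTGTBGTWAATCHNYMAGC-3'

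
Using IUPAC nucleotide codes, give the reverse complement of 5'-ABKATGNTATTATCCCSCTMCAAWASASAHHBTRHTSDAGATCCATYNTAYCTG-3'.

5'-CAGRTANRATGGATCTHSADYAVDDTSTSTWTTGKAGSGGGATAATANCATMVT-3'

Standard pairs A↔T, G↔C; ambiguity codes pair R↔Y, M↔K, W↔W, S↔S, B↔V, D↔H, N↔N. Complement (TVMTACNATAATAGGGSGAKGTTWTSTSTDDVAYDASHTCTAGGTARNATRGAC), then reverse for 5'→3'.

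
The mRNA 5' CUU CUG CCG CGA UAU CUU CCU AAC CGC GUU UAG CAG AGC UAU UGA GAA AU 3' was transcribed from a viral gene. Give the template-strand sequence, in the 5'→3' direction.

Replace U with T to get the coding DNA strand: CTTCTGCCGCGATATCTTCCTAACCGCGTTTAGCAGAGCTATTGAGAAAT. The template strand is its reverse complement (complement GAAGACGGCGCTATAGAAGGATTGGCGCAAATCGTCTCGATAACTCTTTA, then reverse).

5′-ATTTCTCAATAGCTCTGCTAAACGCGGTTAGGAAGATATCGCGGCAGAAG-3′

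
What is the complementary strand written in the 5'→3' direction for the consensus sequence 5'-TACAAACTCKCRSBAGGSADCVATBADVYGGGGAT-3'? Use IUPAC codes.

5'-ATCCCCRBHTVATBGHTSCCTVSYGMGAGTTTGTA-3'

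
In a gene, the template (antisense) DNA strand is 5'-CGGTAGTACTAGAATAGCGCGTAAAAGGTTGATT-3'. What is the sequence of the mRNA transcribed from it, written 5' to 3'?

The mRNA has the sequence of the coding strand (reverse complement of the template) with T→U. Reverse complement of CGGTAGTACTAGAATAGCGCGTAAAAGGTTGATT is AATCAACCTTTTACGCGCTATTCTAGTACTACCG; then T→U.

5'-AAUCAACCUUUUACGCGCUAUUCUAGUACUACCG-3'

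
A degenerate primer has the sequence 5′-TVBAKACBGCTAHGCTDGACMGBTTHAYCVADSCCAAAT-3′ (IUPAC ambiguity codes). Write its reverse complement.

Standard pairs A↔T, G↔C; ambiguity codes pair Y↔R, M↔K, S↔S, B↔V, D↔H. Complement (ABVTMTGVCGATDCGAHCTGKCVAADTRGBTHSGGTTTA), then reverse for 5'→3'.

5'-ATTTGGSHTBGRTDAAVCKGTCHAGCDTAGCVGTMTVBA-3'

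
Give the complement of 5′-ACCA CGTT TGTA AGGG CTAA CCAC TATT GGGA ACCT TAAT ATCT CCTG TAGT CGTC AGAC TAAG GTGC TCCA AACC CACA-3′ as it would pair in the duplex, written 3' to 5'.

3'-TGGTGCAAACATTCCCGATTGGTGATAACCCTTGGAATTATAGAGGACATCAGCAGTCTGATTCCACGAGGTTTGGGTGT-5'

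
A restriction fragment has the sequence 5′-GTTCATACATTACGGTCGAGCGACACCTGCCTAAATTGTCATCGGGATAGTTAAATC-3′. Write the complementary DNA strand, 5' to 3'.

The complement of GTTCATACATTACGGTCGAGCGACACCTGCCTAAATTGTCATCGGGATAGTTAAATC is CAAGTATGTAATGCCAGCTCGCTGTGGACGGATTTAACAGTAGCCCTATCAATTTAG (A↔T, G↔C). DNA strands are antiparallel, so the complementary strand runs 3'→5'; reversing gives the 5'→3' form.

5'-GATTTAACTATCCCGATGACAATTTAGGCAGGTGTCGCTCGACCGTAATGTATGAAC-3'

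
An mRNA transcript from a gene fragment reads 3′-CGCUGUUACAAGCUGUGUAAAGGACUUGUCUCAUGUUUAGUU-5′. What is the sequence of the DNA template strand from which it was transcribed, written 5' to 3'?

Written 5'→3' the mRNA is UUGAUUUGUACUCUGUUCAGGAAAUGUGUCGAACAUUGUCGC, so the coding DNA strand is TTGATTTGTACTCTGTTCAGGAAATGTGTCGAACATTGTCGC. The template is its reverse complement.

5'-GCGACAATGTTCGACACATTTCCTGAACAGAGTACAAATCAA-3'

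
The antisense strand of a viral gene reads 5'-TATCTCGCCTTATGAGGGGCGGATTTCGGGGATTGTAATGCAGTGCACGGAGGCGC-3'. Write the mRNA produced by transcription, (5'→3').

The mRNA has the sequence of the coding strand (reverse complement of the template) with T→U. Reverse complement of TATCTCGCCTTATGAGGGGCGGATTTCGGGGATTGTAATGCAGTGCACGGAGGCGC is GCGCCTCCGTGCACTGCATTACAATCCCCGAAATCCGCCCCTCATAAGGCGAGATA; then T→U.

5'-GCGCCUCCGUGCACUGCAUUACAAUCCCCGAAAUCCGCCCCUCAUAAGGCGAGAUA-3'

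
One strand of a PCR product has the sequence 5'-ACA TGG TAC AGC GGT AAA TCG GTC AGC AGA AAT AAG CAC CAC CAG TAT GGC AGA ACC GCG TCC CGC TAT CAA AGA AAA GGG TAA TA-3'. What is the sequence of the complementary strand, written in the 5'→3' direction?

The complement of ACATGGTACAGCGGTAAATCGGTCAGCAGAAATAAGCACCACCAGTATGGCAGAACCGCGTCCCGCTATCAAAGAAAAGGGTAATA is TGTACCATGTCGCCATTTAGCCAGTCGTCTTTATTCGTGGTGGTCATACCGTCTTGGCGCAGGGCGATAGTTTCTTTTCCCATTAT (A↔T, G↔C). DNA strands are antiparallel, so the complementary strand runs 3'→5'; reversing gives the 5'→3' form.

5'-TATTACCCTTTTCTTTGATAGCGGGACGCGGTTCTGCCATACTGGTGGTGCTTATTTCTGCTGACCGATTTACCGCTGTACCATGT-3'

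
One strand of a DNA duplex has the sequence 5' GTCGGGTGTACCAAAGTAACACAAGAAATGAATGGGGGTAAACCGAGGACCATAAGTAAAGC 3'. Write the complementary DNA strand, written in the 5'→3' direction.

5′-GCTTTACTTATGGTCCTCGGTTTACCCCCATTCATTTCTTGTGTTACTTTGGTACACCCGAC-3′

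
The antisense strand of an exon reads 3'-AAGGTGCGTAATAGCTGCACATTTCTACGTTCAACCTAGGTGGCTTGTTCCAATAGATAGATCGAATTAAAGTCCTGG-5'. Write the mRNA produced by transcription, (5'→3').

Reading the template 3'→5' as shown, RNA polymerase pairs each base (A→U, T→A, G↔C) to build mRNA 5'→3' directly.

5'-UUCCACGCAUUAUCGACGUGUAAAGAUGCAAGUUGGAUCCACCGAACAAGGUUAUCUAUCUAGCUUAAUUUCAGGACC-3'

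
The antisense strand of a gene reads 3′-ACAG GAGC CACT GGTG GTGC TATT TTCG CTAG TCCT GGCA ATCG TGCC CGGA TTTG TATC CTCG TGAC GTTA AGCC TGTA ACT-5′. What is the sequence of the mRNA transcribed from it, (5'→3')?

5'-UGUCCUCGGUGACCACCACGAUAAAAGCGAUCAGGACCGUUAGCACGGGCCUAAACAUAGGAGCACUGCAAUUCGGACAUUGA-3'

Reading the template 3'→5' as shown, RNA polymerase pairs each base (A→U, T→A, G↔C) to build mRNA 5'→3' directly.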